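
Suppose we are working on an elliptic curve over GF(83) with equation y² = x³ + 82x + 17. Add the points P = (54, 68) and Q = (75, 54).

(19, 47)

(54, 68) + (75, 54). λ = (54 - 68)/(75 - 54) ≡ 69/21 mod 83. 21⁻¹ ≡ 4 (mod 83), so λ ≡ 27.
  x = λ² - 54 - 75 = 729 - 129 ≡ 19; y = λ·(54 - 19) - 68 ≡ 47. → (19, 47)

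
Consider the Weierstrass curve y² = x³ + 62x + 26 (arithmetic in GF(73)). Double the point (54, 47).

tangent at (54, 47): λ = (3·54² + 62)/(2·47) ≡ 50/21. 21⁻¹ ≡ 7 (mod 73) since 21·7 = 147 ≡ 1, so λ ≡ 50·7 ≡ 58.
  x = λ² - 54 - 54 = 3364 - 108 ≡ 44; y = λ·(54 - 44) - 47 ≡ 22. → (44, 22)

(44, 22)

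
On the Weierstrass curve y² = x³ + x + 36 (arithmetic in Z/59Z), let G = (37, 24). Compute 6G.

Double-and-add on 6 = (110)₂. Start with G = (37, 24) for the leading 1-bit.
double: tangent at (37, 24): λ = (3·37² + 1)/(2·24) ≡ 37/48. 48⁻¹ ≡ 16 (mod 59), so λ ≡ 37·16 ≡ 2.
  x = λ² - 37 - 37 = 4 - 74 ≡ 48; y = λ·(37 - 48) - 24 ≡ 13. → (48, 13)
add G: (48, 13) + (37, 24). λ = (24 - 13)/(37 - 48) ≡ 11/48 mod 59. 48⁻¹ ≡ 16 (mod 59) since 48·16 = 768 ≡ 1, so λ ≡ 58.
  x = λ² - 48 - 37 = 3364 - 85 ≡ 34; y = λ·(48 - 34) - 13 ≡ 32. → (34, 32)
double: tangent at (34, 32): λ = (3·34² + 1)/(2·32) ≡ 47/5. 5⁻¹ ≡ 12 (mod 59) since 5·12 = 60 ≡ 1, so λ ≡ 47·12 ≡ 33.
  x = λ² - 34 - 34 = 1089 - 68 ≡ 18; y = λ·(34 - 18) - 32 ≡ 24. → (18, 24)

(18, 24)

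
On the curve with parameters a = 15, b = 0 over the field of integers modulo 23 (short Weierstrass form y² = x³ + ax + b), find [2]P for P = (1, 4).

tangent at (1, 4): λ = (3·1² + 15)/(2·4) ≡ 18/8. 8⁻¹ ≡ 3 (mod 23), so λ ≡ 18·3 ≡ 8.
  x = λ² - 1 - 1 = 64 - 2 ≡ 16; y = λ·(1 - 16) - 4 ≡ 14. → (16, 14)

(16, 14)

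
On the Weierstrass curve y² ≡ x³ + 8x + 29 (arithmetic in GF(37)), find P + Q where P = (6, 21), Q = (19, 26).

(22, 7)

(6, 21) + (19, 26). λ = (26 - 21)/(19 - 6) ≡ 5/13 mod 37. 13⁻¹ ≡ 20 (mod 37), so λ ≡ 26.
  x = λ² - 6 - 19 = 676 - 25 ≡ 22; y = λ·(6 - 22) - 21 ≡ 7. → (22, 7)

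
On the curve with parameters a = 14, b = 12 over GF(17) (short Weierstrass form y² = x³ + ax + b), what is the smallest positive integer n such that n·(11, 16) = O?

6

2P: tangent at (11, 16): λ = (3·11² + 14)/(2·16) ≡ 3/15. 15⁻¹ ≡ 8 (mod 17), so λ ≡ 3·8 ≡ 7.
  x = λ² - 11 - 11 = 49 - 22 ≡ 10; y = λ·(11 - 10) - 16 ≡ 8. → (10, 8)
3P: (10, 8) + (11, 16). λ = (16 - 8)/(11 - 10) ≡ 8/1 mod 17. 1⁻¹ ≡ 1 (mod 17), so λ ≡ 8.
  x = λ² - 10 - 11 = 64 - 21 ≡ 9; y = λ·(10 - 9) - 8 ≡ 0. → (9, 0)
4P: (9, 0) + (11, 16). λ = (16 - 0)/(11 - 9) ≡ 16/2 mod 17. 2⁻¹ ≡ 9 (mod 17), so λ ≡ 8.
  x = λ² - 9 - 11 = 64 - 20 ≡ 10; y = λ·(9 - 10) - 0 ≡ 9. → (10, 9)
5P: (10, 9) + (11, 16). λ = (16 - 9)/(11 - 10) ≡ 7/1 mod 17. 1⁻¹ ≡ 1 (mod 17), so λ ≡ 7.
  x = λ² - 10 - 11 = 49 - 21 ≡ 11; y = λ·(10 - 11) - 9 ≡ 1. → (11, 1)
6P: (11, 1) + (11, 16): same x and y₁ ≡ -y₂, so the sum is O.
6P = O, so the order is 6.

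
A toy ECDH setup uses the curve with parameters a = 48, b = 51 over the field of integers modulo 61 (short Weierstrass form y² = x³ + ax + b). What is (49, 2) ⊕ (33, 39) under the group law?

(49, 2) + (33, 39). λ = (39 - 2)/(33 - 49) ≡ 37/45 mod 61. 45⁻¹ ≡ 19 (mod 61), so λ ≡ 32.
  x = λ² - 49 - 33 = 1024 - 82 ≡ 27; y = λ·(49 - 27) - 2 ≡ 31. → (27, 31)

(27, 31)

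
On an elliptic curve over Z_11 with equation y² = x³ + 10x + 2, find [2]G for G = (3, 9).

(6, 5)

tangent at (3, 9): λ = (3·3² + 10)/(2·9) ≡ 4/7. 7⁻¹ ≡ 8 (mod 11), so λ ≡ 4·8 ≡ 10.
  x = λ² - 3 - 3 = 100 - 6 ≡ 6; y = λ·(3 - 6) - 9 ≡ 5. → (6, 5)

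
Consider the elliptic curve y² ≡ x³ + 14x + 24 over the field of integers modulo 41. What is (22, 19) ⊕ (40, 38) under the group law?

(22, 19) + (40, 38). λ = (38 - 19)/(40 - 22) ≡ 19/18 mod 41. 18⁻¹ ≡ 16 (mod 41) since 18·16 = 288 ≡ 1, so λ ≡ 17.
  x = λ² - 22 - 40 = 289 - 62 ≡ 22; y = λ·(22 - 22) - 19 ≡ 22. → (22, 22)

(22, 22)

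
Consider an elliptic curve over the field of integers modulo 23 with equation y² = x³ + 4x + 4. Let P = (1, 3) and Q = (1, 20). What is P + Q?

O

The two points share x = 1 and their y-coordinates satisfy 3 + 20 ≡ 0 (mod 23), so they are inverses. Their sum is 𝒪.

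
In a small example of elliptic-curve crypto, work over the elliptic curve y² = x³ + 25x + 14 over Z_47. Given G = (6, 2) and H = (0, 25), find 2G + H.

First 2G:
Repeated addition: build up to 2G.
2G: tangent at (6, 2): λ = (3·6² + 25)/(2·2) ≡ 39/4. 4⁻¹ ≡ 12 (mod 47) since 4·12 = 48 ≡ 1, so λ ≡ 39·12 ≡ 45.
  x = λ² - 6 - 6 = 2025 - 12 ≡ 39; y = λ·(6 - 39) - 2 ≡ 17. → (39, 17)
2G = (39, 17).
Finally 2G + H:
(39, 17) + (0, 25). λ = (25 - 17)/(0 - 39) ≡ 8/8 mod 47. 8⁻¹ ≡ 6 (mod 47), so λ ≡ 1.
  x = λ² - 39 - 0 = 1 - 39 ≡ 9; y = λ·(39 - 9) - 17 ≡ 13. → (9, 13)

(9, 13)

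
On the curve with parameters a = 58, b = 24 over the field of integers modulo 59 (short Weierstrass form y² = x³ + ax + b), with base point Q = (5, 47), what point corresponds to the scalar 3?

(29, 31)

Repeated addition: build up to 3Q.
2Q: tangent at (5, 47): λ = (3·5² + 58)/(2·47) ≡ 15/35. 35⁻¹ ≡ 27 (mod 59) since 35·27 = 945 ≡ 1, so λ ≡ 15·27 ≡ 51.
  x = λ² - 5 - 5 = 2601 - 10 ≡ 54; y = λ·(5 - 54) - 47 ≡ 50. → (54, 50)
3Q: (54, 50) + (5, 47). λ = (47 - 50)/(5 - 54) ≡ 56/10 mod 59. 10⁻¹ ≡ 6 (mod 59) since 10·6 = 60 ≡ 1, so λ ≡ 41.
  x = λ² - 54 - 5 = 1681 - 59 ≡ 29; y = λ·(54 - 29) - 50 ≡ 31. → (29, 31)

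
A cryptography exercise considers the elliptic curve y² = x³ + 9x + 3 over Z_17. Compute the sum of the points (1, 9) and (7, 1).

(7, 16)

(1, 9) + (7, 1). λ = (1 - 9)/(7 - 1) ≡ 9/6 mod 17. 6⁻¹ ≡ 3 (mod 17) since 6·3 = 18 ≡ 1, so λ ≡ 10.
  x = λ² - 1 - 7 = 100 - 8 ≡ 7; y = λ·(1 - 7) - 9 ≡ 16. → (7, 16)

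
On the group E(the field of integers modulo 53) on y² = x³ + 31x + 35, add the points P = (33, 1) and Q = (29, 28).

(20, 4)

(33, 1) + (29, 28). λ = (28 - 1)/(29 - 33) ≡ 27/49 mod 53. 49⁻¹ ≡ 13 (mod 53), so λ ≡ 33.
  x = λ² - 33 - 29 = 1089 - 62 ≡ 20; y = λ·(33 - 20) - 1 ≡ 4. → (20, 4)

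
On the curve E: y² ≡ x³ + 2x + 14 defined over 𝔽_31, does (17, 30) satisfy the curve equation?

y² = 30² ≡ 1; x³ + 2x + 14 = 4961 ≡ 1 (mod 31). 1 = 1.

yes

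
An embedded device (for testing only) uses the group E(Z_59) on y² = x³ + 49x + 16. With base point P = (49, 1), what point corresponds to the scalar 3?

Repeated addition: build up to 3P.
2P: tangent at (49, 1): λ = (3·49² + 49)/(2·1) ≡ 54/2. 2⁻¹ ≡ 30 (mod 59), so λ ≡ 54·30 ≡ 27.
  x = λ² - 49 - 49 = 729 - 98 ≡ 41; y = λ·(49 - 41) - 1 ≡ 38. → (41, 38)
3P: (41, 38) + (49, 1). λ = (1 - 38)/(49 - 41) ≡ 22/8 mod 59. 8⁻¹ ≡ 37 (mod 59), so λ ≡ 47.
  x = λ² - 41 - 49 = 2209 - 90 ≡ 54; y = λ·(41 - 54) - 38 ≡ 0. → (54, 0)

(54, 0)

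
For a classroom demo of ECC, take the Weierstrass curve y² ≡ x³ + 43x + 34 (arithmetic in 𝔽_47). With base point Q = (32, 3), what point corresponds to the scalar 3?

(29, 33)

Repeated addition: build up to 3Q.
2Q: tangent at (32, 3): λ = (3·32² + 43)/(2·3) ≡ 13/6. 6⁻¹ ≡ 8 (mod 47), so λ ≡ 13·8 ≡ 10.
  x = λ² - 32 - 32 = 100 - 64 ≡ 36; y = λ·(32 - 36) - 3 ≡ 4. → (36, 4)
3Q: (36, 4) + (32, 3). λ = (3 - 4)/(32 - 36) ≡ 46/43 mod 47. 43⁻¹ ≡ 35 (mod 47), so λ ≡ 12.
  x = λ² - 36 - 32 = 144 - 68 ≡ 29; y = λ·(36 - 29) - 4 ≡ 33. → (29, 33)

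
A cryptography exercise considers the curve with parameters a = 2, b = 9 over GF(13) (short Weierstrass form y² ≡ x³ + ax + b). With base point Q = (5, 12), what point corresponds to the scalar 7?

Repeated addition: build up to 7Q.
2Q: tangent at (5, 12): λ = (3·5² + 2)/(2·12) ≡ 12/11. 11⁻¹ ≡ 6 (mod 13), so λ ≡ 12·6 ≡ 7.
  x = λ² - 5 - 5 = 49 - 10 ≡ 0; y = λ·(5 - 0) - 12 ≡ 10. → (0, 10)
3Q: (0, 10) + (5, 12). λ = (12 - 10)/(5 - 0) ≡ 2/5 mod 13. 5⁻¹ ≡ 8 (mod 13), so λ ≡ 3.
  x = λ² - 0 - 5 = 9 - 5 ≡ 4; y = λ·(0 - 4) - 10 ≡ 4. → (4, 4)
4Q: (4, 4) + (5, 12). λ = (12 - 4)/(5 - 4) ≡ 8/1 mod 13. 1⁻¹ ≡ 1 (mod 13), so λ ≡ 8.
  x = λ² - 4 - 5 = 64 - 9 ≡ 3; y = λ·(4 - 3) - 4 ≡ 4. → (3, 4)
5Q: (3, 4) + (5, 12). λ = (12 - 4)/(5 - 3) ≡ 8/2 mod 13. 2⁻¹ ≡ 7 (mod 13) since 2·7 = 14 ≡ 1, so λ ≡ 4.
  x = λ² - 3 - 5 = 16 - 8 ≡ 8; y = λ·(3 - 8) - 4 ≡ 2. → (8, 2)
6Q: (8, 2) + (5, 12). λ = (12 - 2)/(5 - 8) ≡ 10/10 mod 13. 10⁻¹ ≡ 4 (mod 13) since 10·4 = 40 ≡ 1, so λ ≡ 1.
  x = λ² - 8 - 5 = 1 - 13 ≡ 1; y = λ·(8 - 1) - 2 ≡ 5. → (1, 5)
7Q: (1, 5) + (5, 12). λ = (12 - 5)/(5 - 1) ≡ 7/4 mod 13. 4⁻¹ ≡ 10 (mod 13) since 4·10 = 40 ≡ 1, so λ ≡ 5.
  x = λ² - 1 - 5 = 25 - 6 ≡ 6; y = λ·(1 - 6) - 5 ≡ 9. → (6, 9)

(6, 9)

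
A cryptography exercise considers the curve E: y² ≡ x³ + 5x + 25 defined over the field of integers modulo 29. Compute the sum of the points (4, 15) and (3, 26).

(4, 15) + (3, 26). λ = (26 - 15)/(3 - 4) ≡ 11/28 mod 29. 28⁻¹ ≡ 28 (mod 29), so λ ≡ 18.
  x = λ² - 4 - 3 = 324 - 7 ≡ 27; y = λ·(4 - 27) - 15 ≡ 6. → (27, 6)

(27, 6)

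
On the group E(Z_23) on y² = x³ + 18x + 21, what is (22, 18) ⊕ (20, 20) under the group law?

(5, 11)

(22, 18) + (20, 20). λ = (20 - 18)/(20 - 22) ≡ 2/21 mod 23. 21⁻¹ ≡ 11 (mod 23) since 21·11 = 231 ≡ 1, so λ ≡ 22.
  x = λ² - 22 - 20 = 484 - 42 ≡ 5; y = λ·(22 - 5) - 18 ≡ 11. → (5, 11)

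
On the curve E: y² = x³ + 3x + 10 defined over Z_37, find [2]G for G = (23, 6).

tangent at (23, 6): λ = (3·23² + 3)/(2·6) ≡ 36/12. 12⁻¹ ≡ 34 (mod 37), so λ ≡ 36·34 ≡ 3.
  x = λ² - 23 - 23 = 9 - 46 ≡ 0; y = λ·(23 - 0) - 6 ≡ 26. → (0, 26)

(0, 26)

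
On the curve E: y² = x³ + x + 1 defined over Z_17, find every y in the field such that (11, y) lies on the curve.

x³ + 1x + 1 = 1343 ≡ 0 (mod 17).
Only y = 0 satisfies y² ≡ 0.

0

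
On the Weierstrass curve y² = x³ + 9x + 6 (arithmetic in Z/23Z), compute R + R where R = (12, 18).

tangent at (12, 18): λ = (3·12² + 9)/(2·18) ≡ 4/13. 13⁻¹ ≡ 16 (mod 23), so λ ≡ 4·16 ≡ 18.
  x = λ² - 12 - 12 = 324 - 24 ≡ 1; y = λ·(12 - 1) - 18 ≡ 19. → (1, 19)

(1, 19)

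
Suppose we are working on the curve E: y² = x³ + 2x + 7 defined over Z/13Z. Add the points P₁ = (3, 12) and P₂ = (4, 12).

(3, 12) + (4, 12). λ = (12 - 12)/(4 - 3) ≡ 0/1 mod 13. 1⁻¹ ≡ 1 (mod 13) since 1·1 = 1 ≡ 1, so λ ≡ 0.
  x = λ² - 3 - 4 = 0 - 7 ≡ 6; y = λ·(3 - 6) - 12 ≡ 1. → (6, 1)

(6, 1)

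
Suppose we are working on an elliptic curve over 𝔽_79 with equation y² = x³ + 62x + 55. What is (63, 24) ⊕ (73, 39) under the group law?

(44, 44)

(63, 24) + (73, 39). λ = (39 - 24)/(73 - 63) ≡ 15/10 mod 79. 10⁻¹ ≡ 8 (mod 79) since 10·8 = 80 ≡ 1, so λ ≡ 41.
  x = λ² - 63 - 73 = 1681 - 136 ≡ 44; y = λ·(63 - 44) - 24 ≡ 44. → (44, 44)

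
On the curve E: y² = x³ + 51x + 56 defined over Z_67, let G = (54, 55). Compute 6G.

(49, 41)

Repeated addition: build up to 6G.
2G: tangent at (54, 55): λ = (3·54² + 51)/(2·55) ≡ 22/43. 43⁻¹ ≡ 53 (mod 67), so λ ≡ 22·53 ≡ 27.
  x = λ² - 54 - 54 = 729 - 108 ≡ 18; y = λ·(54 - 18) - 55 ≡ 46. → (18, 46)
3G: (18, 46) + (54, 55). λ = (55 - 46)/(54 - 18) ≡ 9/36 mod 67. 36⁻¹ ≡ 54 (mod 67), so λ ≡ 17.
  x = λ² - 18 - 54 = 289 - 72 ≡ 16; y = λ·(18 - 16) - 46 ≡ 55. → (16, 55)
4G: (16, 55) + (54, 55). λ = (55 - 55)/(54 - 16) ≡ 0/38 mod 67. 38⁻¹ ≡ 30 (mod 67), so λ ≡ 0.
  x = λ² - 16 - 54 = 0 - 70 ≡ 64; y = λ·(16 - 64) - 55 ≡ 12. → (64, 12)
5G: (64, 12) + (54, 55). λ = (55 - 12)/(54 - 64) ≡ 43/57 mod 67. 57⁻¹ ≡ 20 (mod 67) since 57·20 = 1140 ≡ 1, so λ ≡ 56.
  x = λ² - 64 - 54 = 3136 - 118 ≡ 3; y = λ·(64 - 3) - 12 ≡ 54. → (3, 54)
6G: (3, 54) + (54, 55). λ = (55 - 54)/(54 - 3) ≡ 1/51 mod 67. 51⁻¹ ≡ 46 (mod 67), so λ ≡ 46.
  x = λ² - 3 - 54 = 2116 - 57 ≡ 49; y = λ·(3 - 49) - 54 ≡ 41. → (49, 41)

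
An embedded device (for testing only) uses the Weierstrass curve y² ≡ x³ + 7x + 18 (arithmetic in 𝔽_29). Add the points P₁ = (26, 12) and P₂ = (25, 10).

(11, 18)

(26, 12) + (25, 10). λ = (10 - 12)/(25 - 26) ≡ 27/28 mod 29. 28⁻¹ ≡ 28 (mod 29), so λ ≡ 2.
  x = λ² - 26 - 25 = 4 - 51 ≡ 11; y = λ·(26 - 11) - 12 ≡ 18. → (11, 18)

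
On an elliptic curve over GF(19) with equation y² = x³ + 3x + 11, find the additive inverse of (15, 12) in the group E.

-(15, 12) = (15, -12 mod 19) = (15, 7).

(15, 7)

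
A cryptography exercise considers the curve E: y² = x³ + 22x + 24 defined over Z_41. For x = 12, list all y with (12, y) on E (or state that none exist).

none

x³ + 22x + 24 = 2016 ≡ 7 (mod 41).
7 is a non-residue mod 41; no y exists.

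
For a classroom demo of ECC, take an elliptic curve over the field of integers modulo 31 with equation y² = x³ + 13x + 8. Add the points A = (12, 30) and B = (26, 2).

(28, 2)

(12, 30) + (26, 2). λ = (2 - 30)/(26 - 12) ≡ 3/14 mod 31. 14⁻¹ ≡ 20 (mod 31) since 14·20 = 280 ≡ 1, so λ ≡ 29.
  x = λ² - 12 - 26 = 841 - 38 ≡ 28; y = λ·(12 - 28) - 30 ≡ 2. → (28, 2)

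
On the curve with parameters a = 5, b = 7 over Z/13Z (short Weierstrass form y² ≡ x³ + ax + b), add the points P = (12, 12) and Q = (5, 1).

(12, 12) + (5, 1). λ = (1 - 12)/(5 - 12) ≡ 2/6 mod 13. 6⁻¹ ≡ 11 (mod 13) since 6·11 = 66 ≡ 1, so λ ≡ 9.
  x = λ² - 12 - 5 = 81 - 17 ≡ 12; y = λ·(12 - 12) - 12 ≡ 1. → (12, 1)

(12, 1)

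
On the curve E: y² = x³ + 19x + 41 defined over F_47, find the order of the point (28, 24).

10

2P: tangent at (28, 24): λ = (3·28² + 19)/(2·24) ≡ 21/1. 1⁻¹ ≡ 1 (mod 47) since 1·1 = 1 ≡ 1, so λ ≡ 21·1 ≡ 21.
  x = λ² - 28 - 28 = 441 - 56 ≡ 9; y = λ·(28 - 9) - 24 ≡ 46. → (9, 46)
3P: (9, 46) + (28, 24). λ = (24 - 46)/(28 - 9) ≡ 25/19 mod 47. 19⁻¹ ≡ 5 (mod 47), so λ ≡ 31.
  x = λ² - 9 - 28 = 961 - 37 ≡ 31; y = λ·(9 - 31) - 46 ≡ 24. → (31, 24)
4P: (31, 24) + (28, 24). λ = (24 - 24)/(28 - 31) ≡ 0/44 mod 47. 44⁻¹ ≡ 31 (mod 47) since 44·31 = 1364 ≡ 1, so λ ≡ 0.
  x = λ² - 31 - 28 = 0 - 59 ≡ 35; y = λ·(31 - 35) - 24 ≡ 23. → (35, 23)
5P: (35, 23) + (28, 24). λ = (24 - 23)/(28 - 35) ≡ 1/40 mod 47. 40⁻¹ ≡ 20 (mod 47) since 40·20 = 800 ≡ 1, so λ ≡ 20.
  x = λ² - 35 - 28 = 400 - 63 ≡ 8; y = λ·(35 - 8) - 23 ≡ 0. → (8, 0)
6P: (8, 0) + (28, 24). λ = (24 - 0)/(28 - 8) ≡ 24/20 mod 47. 20⁻¹ ≡ 40 (mod 47), so λ ≡ 20.
  x = λ² - 8 - 28 = 400 - 36 ≡ 35; y = λ·(8 - 35) - 0 ≡ 24. → (35, 24)
7P: (35, 24) + (28, 24). λ = (24 - 24)/(28 - 35) ≡ 0/40 mod 47. 40⁻¹ ≡ 20 (mod 47) since 40·20 = 800 ≡ 1, so λ ≡ 0.
  x = λ² - 35 - 28 = 0 - 63 ≡ 31; y = λ·(35 - 31) - 24 ≡ 23. → (31, 23)
8P: (31, 23) + (28, 24). λ = (24 - 23)/(28 - 31) ≡ 1/44 mod 47. 44⁻¹ ≡ 31 (mod 47) since 44·31 = 1364 ≡ 1, so λ ≡ 31.
  x = λ² - 31 - 28 = 961 - 59 ≡ 9; y = λ·(31 - 9) - 23 ≡ 1. → (9, 1)
9P: (9, 1) + (28, 24). λ = (24 - 1)/(28 - 9) ≡ 23/19 mod 47. 19⁻¹ ≡ 5 (mod 47), so λ ≡ 21.
  x = λ² - 9 - 28 = 441 - 37 ≡ 28; y = λ·(9 - 28) - 1 ≡ 23. → (28, 23)
10P: (28, 23) + (28, 24): same x and y₁ ≡ -y₂, so the sum is 𝒪.
10P = 𝒪, so the order is 10.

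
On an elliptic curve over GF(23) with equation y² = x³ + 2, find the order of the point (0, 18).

3

2P: tangent at (0, 18): λ = (3·0² + 0)/(2·18) ≡ 0/13. 13⁻¹ ≡ 16 (mod 23), so λ ≡ 0·16 ≡ 0.
  x = λ² - 0 - 0 = 0 - 0 ≡ 0; y = λ·(0 - 0) - 18 ≡ 5. → (0, 5)
3P: (0, 5) + (0, 18): same x and y₁ ≡ -y₂, so the sum is O.
3P = O, so the order is 3.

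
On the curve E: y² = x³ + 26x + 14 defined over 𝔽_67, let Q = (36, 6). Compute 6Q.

Repeated addition: build up to 6Q.
2Q: tangent at (36, 6): λ = (3·36² + 26)/(2·6) ≡ 28/12. 12⁻¹ ≡ 28 (mod 67), so λ ≡ 28·28 ≡ 47.
  x = λ² - 36 - 36 = 2209 - 72 ≡ 60; y = λ·(36 - 60) - 6 ≡ 5. → (60, 5)
3Q: (60, 5) + (36, 6). λ = (6 - 5)/(36 - 60) ≡ 1/43 mod 67. 43⁻¹ ≡ 53 (mod 67), so λ ≡ 53.
  x = λ² - 60 - 36 = 2809 - 96 ≡ 33; y = λ·(60 - 33) - 5 ≡ 19. → (33, 19)
4Q: (33, 19) + (36, 6). λ = (6 - 19)/(36 - 33) ≡ 54/3 mod 67. 3⁻¹ ≡ 45 (mod 67), so λ ≡ 18.
  x = λ² - 33 - 36 = 324 - 69 ≡ 54; y = λ·(33 - 54) - 19 ≡ 5. → (54, 5)
5Q: (54, 5) + (36, 6). λ = (6 - 5)/(36 - 54) ≡ 1/49 mod 67. 49⁻¹ ≡ 26 (mod 67), so λ ≡ 26.
  x = λ² - 54 - 36 = 676 - 90 ≡ 50; y = λ·(54 - 50) - 5 ≡ 32. → (50, 32)
6Q: (50, 32) + (36, 6). λ = (6 - 32)/(36 - 50) ≡ 41/53 mod 67. 53⁻¹ ≡ 43 (mod 67) since 53·43 = 2279 ≡ 1, so λ ≡ 21.
  x = λ² - 50 - 36 = 441 - 86 ≡ 20; y = λ·(50 - 20) - 32 ≡ 62. → (20, 62)

(20, 62)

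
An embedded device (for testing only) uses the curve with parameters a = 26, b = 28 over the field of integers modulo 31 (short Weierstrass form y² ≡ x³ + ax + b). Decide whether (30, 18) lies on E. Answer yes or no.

y² = 18² ≡ 14; x³ + 26x + 28 = 27808 ≡ 1 (mod 31). 14 ≠ 1.

no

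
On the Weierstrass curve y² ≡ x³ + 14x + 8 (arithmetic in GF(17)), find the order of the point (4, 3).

8

2P: tangent at (4, 3): λ = (3·4² + 14)/(2·3) ≡ 11/6. 6⁻¹ ≡ 3 (mod 17), so λ ≡ 11·3 ≡ 16.
  x = λ² - 4 - 4 = 256 - 8 ≡ 10; y = λ·(4 - 10) - 3 ≡ 3. → (10, 3)
3P: (10, 3) + (4, 3). λ = (3 - 3)/(4 - 10) ≡ 0/11 mod 17. 11⁻¹ ≡ 14 (mod 17), so λ ≡ 0.
  x = λ² - 10 - 4 = 0 - 14 ≡ 3; y = λ·(10 - 3) - 3 ≡ 14. → (3, 14)
4P: (3, 14) + (4, 3). λ = (3 - 14)/(4 - 3) ≡ 6/1 mod 17. 1⁻¹ ≡ 1 (mod 17), so λ ≡ 6.
  x = λ² - 3 - 4 = 36 - 7 ≡ 12; y = λ·(3 - 12) - 14 ≡ 0. → (12, 0)
5P: (12, 0) + (4, 3). λ = (3 - 0)/(4 - 12) ≡ 3/9 mod 17. 9⁻¹ ≡ 2 (mod 17) since 9·2 = 18 ≡ 1, so λ ≡ 6.
  x = λ² - 12 - 4 = 36 - 16 ≡ 3; y = λ·(12 - 3) - 0 ≡ 3. → (3, 3)
6P: (3, 3) + (4, 3). λ = (3 - 3)/(4 - 3) ≡ 0/1 mod 17. 1⁻¹ ≡ 1 (mod 17), so λ ≡ 0.
  x = λ² - 3 - 4 = 0 - 7 ≡ 10; y = λ·(3 - 10) - 3 ≡ 14. → (10, 14)
7P: (10, 14) + (4, 3). λ = (3 - 14)/(4 - 10) ≡ 6/11 mod 17. 11⁻¹ ≡ 14 (mod 17), so λ ≡ 16.
  x = λ² - 10 - 4 = 256 - 14 ≡ 4; y = λ·(10 - 4) - 14 ≡ 14. → (4, 14)
8P: (4, 14) + (4, 3): same x and y₁ ≡ -y₂, so the sum is O.
8P = O, so the order is 8.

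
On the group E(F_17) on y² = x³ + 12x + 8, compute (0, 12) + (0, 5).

O

The two points share x = 0 and their y-coordinates satisfy 12 + 5 ≡ 0 (mod 17), so they are inverses. Their sum is 𝒪.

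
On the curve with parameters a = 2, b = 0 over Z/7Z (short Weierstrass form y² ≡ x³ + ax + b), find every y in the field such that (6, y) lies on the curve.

2, 5

x³ + 2x + 0 = 228 ≡ 4 (mod 7).
Square roots of 4 mod 7: 2 and 5 (since 2² = 4 ≡ 4).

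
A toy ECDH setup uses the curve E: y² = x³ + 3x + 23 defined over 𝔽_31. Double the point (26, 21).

(28, 24)

tangent at (26, 21): λ = (3·26² + 3)/(2·21) ≡ 16/11. 11⁻¹ ≡ 17 (mod 31) since 11·17 = 187 ≡ 1, so λ ≡ 16·17 ≡ 24.
  x = λ² - 26 - 26 = 576 - 52 ≡ 28; y = λ·(26 - 28) - 21 ≡ 24. → (28, 24)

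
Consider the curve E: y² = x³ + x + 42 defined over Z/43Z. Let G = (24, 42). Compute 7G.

(38, 16)

Double-and-add on 7 = (111)₂. Start with G = (24, 42) for the leading 1-bit.
double: tangent at (24, 42): λ = (3·24² + 1)/(2·42) ≡ 9/41. 41⁻¹ ≡ 21 (mod 43), so λ ≡ 9·21 ≡ 17.
  x = λ² - 24 - 24 = 289 - 48 ≡ 26; y = λ·(24 - 26) - 42 ≡ 10. → (26, 10)
add G: (26, 10) + (24, 42). λ = (42 - 10)/(24 - 26) ≡ 32/41 mod 43. 41⁻¹ ≡ 21 (mod 43), so λ ≡ 27.
  x = λ² - 26 - 24 = 729 - 50 ≡ 34; y = λ·(26 - 34) - 10 ≡ 32. → (34, 32)
double: tangent at (34, 32): λ = (3·34² + 1)/(2·32) ≡ 29/21. 21⁻¹ ≡ 41 (mod 43) since 21·41 = 861 ≡ 1, so λ ≡ 29·41 ≡ 28.
  x = λ² - 34 - 34 = 784 - 68 ≡ 28; y = λ·(34 - 28) - 32 ≡ 7. → (28, 7)
add G: (28, 7) + (24, 42). λ = (42 - 7)/(24 - 28) ≡ 35/39 mod 43. 39⁻¹ ≡ 32 (mod 43), so λ ≡ 2.
  x = λ² - 28 - 24 = 4 - 52 ≡ 38; y = λ·(28 - 38) - 7 ≡ 16. → (38, 16)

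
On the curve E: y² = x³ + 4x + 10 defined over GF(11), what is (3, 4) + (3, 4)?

tangent at (3, 4): λ = (3·3² + 4)/(2·4) ≡ 9/8. 8⁻¹ ≡ 7 (mod 11), so λ ≡ 9·7 ≡ 8.
  x = λ² - 3 - 3 = 64 - 6 ≡ 3; y = λ·(3 - 3) - 4 ≡ 7. → (3, 7)

(3, 7)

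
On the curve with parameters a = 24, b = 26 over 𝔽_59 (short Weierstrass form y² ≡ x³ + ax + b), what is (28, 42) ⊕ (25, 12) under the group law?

(47, 4)

(28, 42) + (25, 12). λ = (12 - 42)/(25 - 28) ≡ 29/56 mod 59. 56⁻¹ ≡ 39 (mod 59), so λ ≡ 10.
  x = λ² - 28 - 25 = 100 - 53 ≡ 47; y = λ·(28 - 47) - 42 ≡ 4. → (47, 4)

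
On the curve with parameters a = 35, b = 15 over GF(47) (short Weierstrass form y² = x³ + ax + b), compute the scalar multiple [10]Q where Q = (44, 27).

Repeated addition: build up to 10Q.
2Q: tangent at (44, 27): λ = (3·44² + 35)/(2·27) ≡ 15/7. 7⁻¹ ≡ 27 (mod 47) since 7·27 = 189 ≡ 1, so λ ≡ 15·27 ≡ 29.
  x = λ² - 44 - 44 = 841 - 88 ≡ 1; y = λ·(44 - 1) - 27 ≡ 45. → (1, 45)
3Q: (1, 45) + (44, 27). λ = (27 - 45)/(44 - 1) ≡ 29/43 mod 47. 43⁻¹ ≡ 35 (mod 47), so λ ≡ 28.
  x = λ² - 1 - 44 = 784 - 45 ≡ 34; y = λ·(1 - 34) - 45 ≡ 18. → (34, 18)
4Q: (34, 18) + (44, 27). λ = (27 - 18)/(44 - 34) ≡ 9/10 mod 47. 10⁻¹ ≡ 33 (mod 47) since 10·33 = 330 ≡ 1, so λ ≡ 15.
  x = λ² - 34 - 44 = 225 - 78 ≡ 6; y = λ·(34 - 6) - 18 ≡ 26. → (6, 26)
5Q: (6, 26) + (44, 27). λ = (27 - 26)/(44 - 6) ≡ 1/38 mod 47. 38⁻¹ ≡ 26 (mod 47) since 38·26 = 988 ≡ 1, so λ ≡ 26.
  x = λ² - 6 - 44 = 676 - 50 ≡ 15; y = λ·(6 - 15) - 26 ≡ 22. → (15, 22)
6Q: (15, 22) + (44, 27). λ = (27 - 22)/(44 - 15) ≡ 5/29 mod 47. 29⁻¹ ≡ 13 (mod 47) since 29·13 = 377 ≡ 1, so λ ≡ 18.
  x = λ² - 15 - 44 = 324 - 59 ≡ 30; y = λ·(15 - 30) - 22 ≡ 37. → (30, 37)
7Q: (30, 37) + (44, 27). λ = (27 - 37)/(44 - 30) ≡ 37/14 mod 47. 14⁻¹ ≡ 37 (mod 47) since 14·37 = 518 ≡ 1, so λ ≡ 6.
  x = λ² - 30 - 44 = 36 - 74 ≡ 9; y = λ·(30 - 9) - 37 ≡ 42. → (9, 42)
8Q: (9, 42) + (44, 27). λ = (27 - 42)/(44 - 9) ≡ 32/35 mod 47. 35⁻¹ ≡ 43 (mod 47) since 35·43 = 1505 ≡ 1, so λ ≡ 13.
  x = λ² - 9 - 44 = 169 - 53 ≡ 22; y = λ·(9 - 22) - 42 ≡ 24. → (22, 24)
9Q: (22, 24) + (44, 27). λ = (27 - 24)/(44 - 22) ≡ 3/22 mod 47. 22⁻¹ ≡ 15 (mod 47) since 22·15 = 330 ≡ 1, so λ ≡ 45.
  x = λ² - 22 - 44 = 2025 - 66 ≡ 32; y = λ·(22 - 32) - 24 ≡ 43. → (32, 43)
10Q: (32, 43) + (44, 27). λ = (27 - 43)/(44 - 32) ≡ 31/12 mod 47. 12⁻¹ ≡ 4 (mod 47) since 12·4 = 48 ≡ 1, so λ ≡ 30.
  x = λ² - 32 - 44 = 900 - 76 ≡ 25; y = λ·(32 - 25) - 43 ≡ 26. → (25, 26)

(25, 26)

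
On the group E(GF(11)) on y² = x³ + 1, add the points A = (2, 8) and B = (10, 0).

(2, 8) + (10, 0). λ = (0 - 8)/(10 - 2) ≡ 3/8 mod 11. 8⁻¹ ≡ 7 (mod 11), so λ ≡ 10.
  x = λ² - 2 - 10 = 100 - 12 ≡ 0; y = λ·(2 - 0) - 8 ≡ 1. → (0, 1)

(0, 1)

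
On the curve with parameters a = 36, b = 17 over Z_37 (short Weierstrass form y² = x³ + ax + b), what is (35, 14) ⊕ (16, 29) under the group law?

(35, 14) + (16, 29). λ = (29 - 14)/(16 - 35) ≡ 15/18 mod 37. 18⁻¹ ≡ 35 (mod 37), so λ ≡ 7.
  x = λ² - 35 - 16 = 49 - 51 ≡ 35; y = λ·(35 - 35) - 14 ≡ 23. → (35, 23)

(35, 23)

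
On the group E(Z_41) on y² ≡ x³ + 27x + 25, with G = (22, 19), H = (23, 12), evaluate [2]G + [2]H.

(2, 13)

First 2G:
Repeated addition: build up to 2G.
2G: tangent at (22, 19): λ = (3·22² + 27)/(2·19) ≡ 3/38. 38⁻¹ ≡ 27 (mod 41), so λ ≡ 3·27 ≡ 40.
  x = λ² - 22 - 22 = 1600 - 44 ≡ 39; y = λ·(22 - 39) - 19 ≡ 39. → (39, 39)
2G = (39, 39).
Next 2H:
Repeated addition: build up to 2H.
2H: tangent at (23, 12): λ = (3·23² + 27)/(2·12) ≡ 15/24. 24⁻¹ ≡ 12 (mod 41) since 24·12 = 288 ≡ 1, so λ ≡ 15·12 ≡ 16.
  x = λ² - 23 - 23 = 256 - 46 ≡ 5; y = λ·(23 - 5) - 12 ≡ 30. → (5, 30)
2H = (5, 30).
Finally 2G + 2H:
(39, 39) + (5, 30). λ = (30 - 39)/(5 - 39) ≡ 32/7 mod 41. 7⁻¹ ≡ 6 (mod 41) since 7·6 = 42 ≡ 1, so λ ≡ 28.
  x = λ² - 39 - 5 = 784 - 44 ≡ 2; y = λ·(39 - 2) - 39 ≡ 13. → (2, 13)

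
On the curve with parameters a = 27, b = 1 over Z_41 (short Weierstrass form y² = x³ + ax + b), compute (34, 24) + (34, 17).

O

The two points share x = 34 and their y-coordinates satisfy 24 + 17 ≡ 0 (mod 41), so they are inverses. Their sum is ∞.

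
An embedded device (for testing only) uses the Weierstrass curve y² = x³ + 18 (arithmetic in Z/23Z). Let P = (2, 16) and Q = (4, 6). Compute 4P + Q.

First 4P:
Double-and-add on 4 = (100)₂. Start with P = (2, 16) for the leading 1-bit.
double: tangent at (2, 16): λ = (3·2² + 0)/(2·16) ≡ 12/9. 9⁻¹ ≡ 18 (mod 23), so λ ≡ 12·18 ≡ 9.
  x = λ² - 2 - 2 = 81 - 4 ≡ 8; y = λ·(2 - 8) - 16 ≡ 22. → (8, 22)
double: tangent at (8, 22): λ = (3·8² + 0)/(2·22) ≡ 8/21. 21⁻¹ ≡ 11 (mod 23) since 21·11 = 231 ≡ 1, so λ ≡ 8·11 ≡ 19.
  x = λ² - 8 - 8 = 361 - 16 ≡ 0; y = λ·(8 - 0) - 22 ≡ 15. → (0, 15)
4P = (0, 15).
Finally 4P + Q:
(0, 15) + (4, 6). λ = (6 - 15)/(4 - 0) ≡ 14/4 mod 23. 4⁻¹ ≡ 6 (mod 23) since 4·6 = 24 ≡ 1, so λ ≡ 15.
  x = λ² - 0 - 4 = 225 - 4 ≡ 14; y = λ·(0 - 14) - 15 ≡ 5. → (14, 5)

(14, 5)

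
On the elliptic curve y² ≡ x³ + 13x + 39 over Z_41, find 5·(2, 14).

Write P = (2, 14).
Double-and-add on 5 = (101)₂. Start with P = (2, 14) for the leading 1-bit.
double: tangent at (2, 14): λ = (3·2² + 13)/(2·14) ≡ 25/28. 28⁻¹ ≡ 22 (mod 41), so λ ≡ 25·22 ≡ 17.
  x = λ² - 2 - 2 = 289 - 4 ≡ 39; y = λ·(2 - 39) - 14 ≡ 13. → (39, 13)
double: tangent at (39, 13): λ = (3·39² + 13)/(2·13) ≡ 25/26. 26⁻¹ ≡ 30 (mod 41), so λ ≡ 25·30 ≡ 12.
  x = λ² - 39 - 39 = 144 - 78 ≡ 25; y = λ·(39 - 25) - 13 ≡ 32. → (25, 32)
add P: (25, 32) + (2, 14). λ = (14 - 32)/(2 - 25) ≡ 23/18 mod 41. 18⁻¹ ≡ 16 (mod 41), so λ ≡ 40.
  x = λ² - 25 - 2 = 1600 - 27 ≡ 15; y = λ·(25 - 15) - 32 ≡ 40. → (15, 40)

(15, 40)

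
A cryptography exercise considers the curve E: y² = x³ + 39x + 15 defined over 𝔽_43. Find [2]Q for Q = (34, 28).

(41, 12)

tangent at (34, 28): λ = (3·34² + 39)/(2·28) ≡ 24/13. 13⁻¹ ≡ 10 (mod 43), so λ ≡ 24·10 ≡ 25.
  x = λ² - 34 - 34 = 625 - 68 ≡ 41; y = λ·(34 - 41) - 28 ≡ 12. → (41, 12)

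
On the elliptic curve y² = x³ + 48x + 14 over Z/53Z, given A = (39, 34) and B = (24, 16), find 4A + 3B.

(24, 16)

First 4A:
Double-and-add on 4 = (100)₂. Start with A = (39, 34) for the leading 1-bit.
double: tangent at (39, 34): λ = (3·39² + 48)/(2·34) ≡ 0/15. 15⁻¹ ≡ 46 (mod 53), so λ ≡ 0·46 ≡ 0.
  x = λ² - 39 - 39 = 0 - 78 ≡ 28; y = λ·(39 - 28) - 34 ≡ 19. → (28, 19)
double: tangent at (28, 19): λ = (3·28² + 48)/(2·19) ≡ 15/38. 38⁻¹ ≡ 7 (mod 53), so λ ≡ 15·7 ≡ 52.
  x = λ² - 28 - 28 = 2704 - 56 ≡ 51; y = λ·(28 - 51) - 19 ≡ 4. → (51, 4)
4A = (51, 4).
Next 3B:
Repeated addition: build up to 3B.
2B: tangent at (24, 16): λ = (3·24² + 48)/(2·16) ≡ 27/32. 32⁻¹ ≡ 5 (mod 53), so λ ≡ 27·5 ≡ 29.
  x = λ² - 24 - 24 = 841 - 48 ≡ 51; y = λ·(24 - 51) - 16 ≡ 49. → (51, 49)
3B: (51, 49) + (24, 16). λ = (16 - 49)/(24 - 51) ≡ 20/26 mod 53. 26⁻¹ ≡ 51 (mod 53) since 26·51 = 1326 ≡ 1, so λ ≡ 13.
  x = λ² - 51 - 24 = 169 - 75 ≡ 41; y = λ·(51 - 41) - 49 ≡ 28. → (41, 28)
3B = (41, 28).
Finally 4A + 3B:
(51, 4) + (41, 28). λ = (28 - 4)/(41 - 51) ≡ 24/43 mod 53. 43⁻¹ ≡ 37 (mod 53) since 43·37 = 1591 ≡ 1, so λ ≡ 40.
  x = λ² - 51 - 41 = 1600 - 92 ≡ 24; y = λ·(51 - 24) - 4 ≡ 16. → (24, 16)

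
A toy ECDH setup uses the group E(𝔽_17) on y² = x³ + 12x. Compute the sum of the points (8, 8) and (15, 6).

(9, 2)

(8, 8) + (15, 6). λ = (6 - 8)/(15 - 8) ≡ 15/7 mod 17. 7⁻¹ ≡ 5 (mod 17), so λ ≡ 7.
  x = λ² - 8 - 15 = 49 - 23 ≡ 9; y = λ·(8 - 9) - 8 ≡ 2. → (9, 2)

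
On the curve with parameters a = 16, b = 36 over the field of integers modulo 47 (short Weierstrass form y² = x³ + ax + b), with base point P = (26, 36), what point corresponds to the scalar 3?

(30, 31)

Repeated addition: build up to 3P.
2P: tangent at (26, 36): λ = (3·26² + 16)/(2·36) ≡ 23/25. 25⁻¹ ≡ 32 (mod 47), so λ ≡ 23·32 ≡ 31.
  x = λ² - 26 - 26 = 961 - 52 ≡ 16; y = λ·(26 - 16) - 36 ≡ 39. → (16, 39)
3P: (16, 39) + (26, 36). λ = (36 - 39)/(26 - 16) ≡ 44/10 mod 47. 10⁻¹ ≡ 33 (mod 47), so λ ≡ 42.
  x = λ² - 16 - 26 = 1764 - 42 ≡ 30; y = λ·(16 - 30) - 39 ≡ 31. → (30, 31)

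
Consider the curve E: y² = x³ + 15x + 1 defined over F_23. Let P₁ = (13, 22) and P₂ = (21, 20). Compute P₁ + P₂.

(2, 4)

(13, 22) + (21, 20). λ = (20 - 22)/(21 - 13) ≡ 21/8 mod 23. 8⁻¹ ≡ 3 (mod 23) since 8·3 = 24 ≡ 1, so λ ≡ 17.
  x = λ² - 13 - 21 = 289 - 34 ≡ 2; y = λ·(13 - 2) - 22 ≡ 4. → (2, 4)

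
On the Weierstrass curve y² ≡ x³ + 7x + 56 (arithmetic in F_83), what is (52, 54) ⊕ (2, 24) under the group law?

(36, 22)

(52, 54) + (2, 24). λ = (24 - 54)/(2 - 52) ≡ 53/33 mod 83. 33⁻¹ ≡ 78 (mod 83) since 33·78 = 2574 ≡ 1, so λ ≡ 67.
  x = λ² - 52 - 2 = 4489 - 54 ≡ 36; y = λ·(52 - 36) - 54 ≡ 22. → (36, 22)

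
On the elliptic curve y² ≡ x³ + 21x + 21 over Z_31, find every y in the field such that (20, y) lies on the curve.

x³ + 21x + 21 = 8441 ≡ 9 (mod 31).
Square roots of 9 mod 31: 3 and 28 (since 3² = 9 ≡ 9).

3, 28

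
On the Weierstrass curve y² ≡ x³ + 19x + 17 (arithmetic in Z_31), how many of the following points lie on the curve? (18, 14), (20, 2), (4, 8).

(18, 14): 14² ≡ 10, rhs ≡ 22 → off.
(20, 2): 2² ≡ 4, rhs ≡ 27 → off.
(4, 8): 8² ≡ 2, rhs ≡ 2 → on.

1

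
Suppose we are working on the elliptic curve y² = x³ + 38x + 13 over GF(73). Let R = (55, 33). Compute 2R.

(30, 62)

tangent at (55, 33): λ = (3·55² + 38)/(2·33) ≡ 61/66. 66⁻¹ ≡ 52 (mod 73) since 66·52 = 3432 ≡ 1, so λ ≡ 61·52 ≡ 33.
  x = λ² - 55 - 55 = 1089 - 110 ≡ 30; y = λ·(55 - 30) - 33 ≡ 62. → (30, 62)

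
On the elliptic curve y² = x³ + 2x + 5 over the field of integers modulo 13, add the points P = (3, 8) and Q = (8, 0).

(3, 8) + (8, 0). λ = (0 - 8)/(8 - 3) ≡ 5/5 mod 13. 5⁻¹ ≡ 8 (mod 13) since 5·8 = 40 ≡ 1, so λ ≡ 1.
  x = λ² - 3 - 8 = 1 - 11 ≡ 3; y = λ·(3 - 3) - 8 ≡ 5. → (3, 5)

(3, 5)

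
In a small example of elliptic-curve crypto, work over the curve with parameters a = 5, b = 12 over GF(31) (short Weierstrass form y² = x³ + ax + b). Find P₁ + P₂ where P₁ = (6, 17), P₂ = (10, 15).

(6, 17) + (10, 15). λ = (15 - 17)/(10 - 6) ≡ 29/4 mod 31. 4⁻¹ ≡ 8 (mod 31), so λ ≡ 15.
  x = λ² - 6 - 10 = 225 - 16 ≡ 23; y = λ·(6 - 23) - 17 ≡ 7. → (23, 7)

(23, 7)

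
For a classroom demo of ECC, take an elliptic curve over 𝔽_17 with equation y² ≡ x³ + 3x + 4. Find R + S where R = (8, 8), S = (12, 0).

(1, 12)

(8, 8) + (12, 0). λ = (0 - 8)/(12 - 8) ≡ 9/4 mod 17. 4⁻¹ ≡ 13 (mod 17) since 4·13 = 52 ≡ 1, so λ ≡ 15.
  x = λ² - 8 - 12 = 225 - 20 ≡ 1; y = λ·(8 - 1) - 8 ≡ 12. → (1, 12)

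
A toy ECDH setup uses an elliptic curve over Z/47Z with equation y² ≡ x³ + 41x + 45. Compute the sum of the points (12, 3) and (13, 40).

(28, 16)

(12, 3) + (13, 40). λ = (40 - 3)/(13 - 12) ≡ 37/1 mod 47. 1⁻¹ ≡ 1 (mod 47), so λ ≡ 37.
  x = λ² - 12 - 13 = 1369 - 25 ≡ 28; y = λ·(12 - 28) - 3 ≡ 16. → (28, 16)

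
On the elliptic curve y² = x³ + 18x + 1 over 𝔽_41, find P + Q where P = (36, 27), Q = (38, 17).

(36, 27) + (38, 17). λ = (17 - 27)/(38 - 36) ≡ 31/2 mod 41. 2⁻¹ ≡ 21 (mod 41) since 2·21 = 42 ≡ 1, so λ ≡ 36.
  x = λ² - 36 - 38 = 1296 - 74 ≡ 33; y = λ·(36 - 33) - 27 ≡ 40. → (33, 40)

(33, 40)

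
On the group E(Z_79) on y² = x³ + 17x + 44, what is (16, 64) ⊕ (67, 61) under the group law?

(16, 64) + (67, 61). λ = (61 - 64)/(67 - 16) ≡ 76/51 mod 79. 51⁻¹ ≡ 31 (mod 79), so λ ≡ 65.
  x = λ² - 16 - 67 = 4225 - 83 ≡ 34; y = λ·(16 - 34) - 64 ≡ 30. → (34, 30)

(34, 30)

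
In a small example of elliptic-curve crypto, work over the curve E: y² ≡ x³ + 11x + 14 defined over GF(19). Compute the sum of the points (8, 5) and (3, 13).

(8, 5) + (3, 13). λ = (13 - 5)/(3 - 8) ≡ 8/14 mod 19. 14⁻¹ ≡ 15 (mod 19), so λ ≡ 6.
  x = λ² - 8 - 3 = 36 - 11 ≡ 6; y = λ·(8 - 6) - 5 ≡ 7. → (6, 7)

(6, 7)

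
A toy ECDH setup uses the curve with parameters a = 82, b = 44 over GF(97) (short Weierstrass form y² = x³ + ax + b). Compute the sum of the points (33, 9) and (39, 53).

(33, 9) + (39, 53). λ = (53 - 9)/(39 - 33) ≡ 44/6 mod 97. 6⁻¹ ≡ 81 (mod 97) since 6·81 = 486 ≡ 1, so λ ≡ 72.
  x = λ² - 33 - 39 = 5184 - 72 ≡ 68; y = λ·(33 - 68) - 9 ≡ 90. → (68, 90)

(68, 90)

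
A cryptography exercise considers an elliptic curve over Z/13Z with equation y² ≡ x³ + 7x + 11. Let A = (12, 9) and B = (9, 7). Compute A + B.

(12, 9) + (9, 7). λ = (7 - 9)/(9 - 12) ≡ 11/10 mod 13. 10⁻¹ ≡ 4 (mod 13) since 10·4 = 40 ≡ 1, so λ ≡ 5.
  x = λ² - 12 - 9 = 25 - 21 ≡ 4; y = λ·(12 - 4) - 9 ≡ 5. → (4, 5)

(4, 5)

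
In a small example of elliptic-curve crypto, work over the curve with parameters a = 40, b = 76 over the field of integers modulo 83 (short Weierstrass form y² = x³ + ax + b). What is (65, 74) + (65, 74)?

tangent at (65, 74): λ = (3·65² + 40)/(2·74) ≡ 16/65. 65⁻¹ ≡ 23 (mod 83), so λ ≡ 16·23 ≡ 36.
  x = λ² - 65 - 65 = 1296 - 130 ≡ 4; y = λ·(65 - 4) - 74 ≡ 47. → (4, 47)

(4, 47)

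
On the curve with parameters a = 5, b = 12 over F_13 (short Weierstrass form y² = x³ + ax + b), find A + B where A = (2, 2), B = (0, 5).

(2, 2) + (0, 5). λ = (5 - 2)/(0 - 2) ≡ 3/11 mod 13. 11⁻¹ ≡ 6 (mod 13) since 11·6 = 66 ≡ 1, so λ ≡ 5.
  x = λ² - 2 - 0 = 25 - 2 ≡ 10; y = λ·(2 - 10) - 2 ≡ 10. → (10, 10)

(10, 10)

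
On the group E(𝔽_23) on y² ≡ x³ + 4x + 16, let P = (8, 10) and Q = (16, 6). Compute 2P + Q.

First 2P:
Repeated addition: build up to 2P.
2P: tangent at (8, 10): λ = (3·8² + 4)/(2·10) ≡ 12/20. 20⁻¹ ≡ 15 (mod 23) since 20·15 = 300 ≡ 1, so λ ≡ 12·15 ≡ 19.
  x = λ² - 8 - 8 = 361 - 16 ≡ 0; y = λ·(8 - 0) - 10 ≡ 4. → (0, 4)
2P = (0, 4).
Finally 2P + Q:
(0, 4) + (16, 6). λ = (6 - 4)/(16 - 0) ≡ 2/16 mod 23. 16⁻¹ ≡ 13 (mod 23) since 16·13 = 208 ≡ 1, so λ ≡ 3.
  x = λ² - 0 - 16 = 9 - 16 ≡ 16; y = λ·(0 - 16) - 4 ≡ 17. → (16, 17)

(16, 17)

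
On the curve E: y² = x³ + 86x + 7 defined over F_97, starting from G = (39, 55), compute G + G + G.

(78, 70)

Repeated addition: build up to 3G.
2G: tangent at (39, 55): λ = (3·39² + 86)/(2·55) ≡ 90/13. 13⁻¹ ≡ 15 (mod 97), so λ ≡ 90·15 ≡ 89.
  x = λ² - 39 - 39 = 7921 - 78 ≡ 83; y = λ·(39 - 83) - 55 ≡ 6. → (83, 6)
3G: (83, 6) + (39, 55). λ = (55 - 6)/(39 - 83) ≡ 49/53 mod 97. 53⁻¹ ≡ 11 (mod 97), so λ ≡ 54.
  x = λ² - 83 - 39 = 2916 - 122 ≡ 78; y = λ·(83 - 78) - 6 ≡ 70. → (78, 70)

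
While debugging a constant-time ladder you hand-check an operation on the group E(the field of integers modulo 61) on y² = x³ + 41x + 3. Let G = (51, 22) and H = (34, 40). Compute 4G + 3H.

First 4G:
Repeated addition: build up to 4G.
2G: tangent at (51, 22): λ = (3·51² + 41)/(2·22) ≡ 36/44. 44⁻¹ ≡ 43 (mod 61), so λ ≡ 36·43 ≡ 23.
  x = λ² - 51 - 51 = 529 - 102 ≡ 0; y = λ·(51 - 0) - 22 ≡ 53. → (0, 53)
3G: (0, 53) + (51, 22). λ = (22 - 53)/(51 - 0) ≡ 30/51 mod 61. 51⁻¹ ≡ 6 (mod 61) since 51·6 = 306 ≡ 1, so λ ≡ 58.
  x = λ² - 0 - 51 = 3364 - 51 ≡ 19; y = λ·(0 - 19) - 53 ≡ 4. → (19, 4)
4G: (19, 4) + (51, 22). λ = (22 - 4)/(51 - 19) ≡ 18/32 mod 61. 32⁻¹ ≡ 21 (mod 61), so λ ≡ 12.
  x = λ² - 19 - 51 = 144 - 70 ≡ 13; y = λ·(19 - 13) - 4 ≡ 7. → (13, 7)
4G = (13, 7).
Next 3H:
Repeated addition: build up to 3H.
2H: tangent at (34, 40): λ = (3·34² + 41)/(2·40) ≡ 32/19. 19⁻¹ ≡ 45 (mod 61), so λ ≡ 32·45 ≡ 37.
  x = λ² - 34 - 34 = 1369 - 68 ≡ 20; y = λ·(34 - 20) - 40 ≡ 51. → (20, 51)
3H: (20, 51) + (34, 40). λ = (40 - 51)/(34 - 20) ≡ 50/14 mod 61. 14⁻¹ ≡ 48 (mod 61), so λ ≡ 21.
  x = λ² - 20 - 34 = 441 - 54 ≡ 21; y = λ·(20 - 21) - 51 ≡ 50. → (21, 50)
3H = (21, 50).
Finally 4G + 3H:
(13, 7) + (21, 50). λ = (50 - 7)/(21 - 13) ≡ 43/8 mod 61. 8⁻¹ ≡ 23 (mod 61), so λ ≡ 13.
  x = λ² - 13 - 21 = 169 - 34 ≡ 13; y = λ·(13 - 13) - 7 ≡ 54. → (13, 54)

(13, 54)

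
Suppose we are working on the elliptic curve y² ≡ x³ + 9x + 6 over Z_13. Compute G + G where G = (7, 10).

tangent at (7, 10): λ = (3·7² + 9)/(2·10) ≡ 0/7. 7⁻¹ ≡ 2 (mod 13), so λ ≡ 0·2 ≡ 0.
  x = λ² - 7 - 7 = 0 - 14 ≡ 12; y = λ·(7 - 12) - 10 ≡ 3. → (12, 3)

(12, 3)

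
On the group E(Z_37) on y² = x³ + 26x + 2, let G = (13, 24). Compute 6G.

Double-and-add on 6 = (110)₂. Start with G = (13, 24) for the leading 1-bit.
double: tangent at (13, 24): λ = (3·13² + 26)/(2·24) ≡ 15/11. 11⁻¹ ≡ 27 (mod 37), so λ ≡ 15·27 ≡ 35.
  x = λ² - 13 - 13 = 1225 - 26 ≡ 15; y = λ·(13 - 15) - 24 ≡ 17. → (15, 17)
add G: (15, 17) + (13, 24). λ = (24 - 17)/(13 - 15) ≡ 7/35 mod 37. 35⁻¹ ≡ 18 (mod 37), so λ ≡ 15.
  x = λ² - 15 - 13 = 225 - 28 ≡ 12; y = λ·(15 - 12) - 17 ≡ 28. → (12, 28)
double: tangent at (12, 28): λ = (3·12² + 26)/(2·28) ≡ 14/19. 19⁻¹ ≡ 2 (mod 37), so λ ≡ 14·2 ≡ 28.
  x = λ² - 12 - 12 = 784 - 24 ≡ 20; y = λ·(12 - 20) - 28 ≡ 7. → (20, 7)

(20, 7)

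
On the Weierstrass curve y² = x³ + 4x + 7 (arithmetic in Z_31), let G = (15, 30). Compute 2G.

tangent at (15, 30): λ = (3·15² + 4)/(2·30) ≡ 28/29. 29⁻¹ ≡ 15 (mod 31) since 29·15 = 435 ≡ 1, so λ ≡ 28·15 ≡ 17.
  x = λ² - 15 - 15 = 289 - 30 ≡ 11; y = λ·(15 - 11) - 30 ≡ 7. → (11, 7)

(11, 7)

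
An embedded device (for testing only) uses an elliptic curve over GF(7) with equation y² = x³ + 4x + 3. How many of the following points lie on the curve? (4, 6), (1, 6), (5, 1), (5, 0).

(4, 6): 6² ≡ 1, rhs ≡ 6 → off.
(1, 6): 6² ≡ 1, rhs ≡ 1 → on.
(5, 1): 1² ≡ 1, rhs ≡ 1 → on.
(5, 0): 0² ≡ 0, rhs ≡ 1 → off.

2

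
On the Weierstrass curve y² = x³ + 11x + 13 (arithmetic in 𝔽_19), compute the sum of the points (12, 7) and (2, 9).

(12, 7) + (2, 9). λ = (9 - 7)/(2 - 12) ≡ 2/9 mod 19. 9⁻¹ ≡ 17 (mod 19), so λ ≡ 15.
  x = λ² - 12 - 2 = 225 - 14 ≡ 2; y = λ·(12 - 2) - 7 ≡ 10. → (2, 10)

(2, 10)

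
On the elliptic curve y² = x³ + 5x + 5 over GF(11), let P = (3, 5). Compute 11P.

(7, 3)

Double-and-add on 11 = (1011)₂. Start with P = (3, 5) for the leading 1-bit.
double: tangent at (3, 5): λ = (3·3² + 5)/(2·5) ≡ 10/10. 10⁻¹ ≡ 10 (mod 11), so λ ≡ 10·10 ≡ 1.
  x = λ² - 3 - 3 = 1 - 6 ≡ 6; y = λ·(3 - 6) - 5 ≡ 3. → (6, 3)
double: tangent at (6, 3): λ = (3·6² + 5)/(2·3) ≡ 3/6. 6⁻¹ ≡ 2 (mod 11), so λ ≡ 3·2 ≡ 6.
  x = λ² - 6 - 6 = 36 - 12 ≡ 2; y = λ·(6 - 2) - 3 ≡ 10. → (2, 10)
add P: (2, 10) + (3, 5). λ = (5 - 10)/(3 - 2) ≡ 6/1 mod 11. 1⁻¹ ≡ 1 (mod 11), so λ ≡ 6.
  x = λ² - 2 - 3 = 36 - 5 ≡ 9; y = λ·(2 - 9) - 10 ≡ 3. → (9, 3)
double: tangent at (9, 3): λ = (3·9² + 5)/(2·3) ≡ 6/6. 6⁻¹ ≡ 2 (mod 11), so λ ≡ 6·2 ≡ 1.
  x = λ² - 9 - 9 = 1 - 18 ≡ 5; y = λ·(9 - 5) - 3 ≡ 1. → (5, 1)
add P: (5, 1) + (3, 5). λ = (5 - 1)/(3 - 5) ≡ 4/9 mod 11. 9⁻¹ ≡ 5 (mod 11), so λ ≡ 9.
  x = λ² - 5 - 3 = 81 - 8 ≡ 7; y = λ·(5 - 7) - 1 ≡ 3. → (7, 3)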